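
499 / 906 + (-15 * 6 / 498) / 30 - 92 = -3438626 / 37599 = -91.46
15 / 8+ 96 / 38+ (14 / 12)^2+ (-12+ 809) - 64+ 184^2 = 47325635 / 1368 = 34594.76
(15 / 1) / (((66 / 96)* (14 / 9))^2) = 77760 / 5929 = 13.12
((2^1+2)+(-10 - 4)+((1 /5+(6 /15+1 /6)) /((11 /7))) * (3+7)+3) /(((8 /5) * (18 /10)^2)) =-4375 /10692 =-0.41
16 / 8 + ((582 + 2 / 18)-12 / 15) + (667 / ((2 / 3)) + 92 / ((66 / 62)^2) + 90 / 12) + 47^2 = 2348306 / 605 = 3881.50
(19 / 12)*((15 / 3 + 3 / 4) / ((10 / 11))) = 4807 / 480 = 10.01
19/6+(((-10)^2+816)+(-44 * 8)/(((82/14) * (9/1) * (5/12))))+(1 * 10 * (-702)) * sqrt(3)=1110863/1230 - 7020 * sqrt(3)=-11255.86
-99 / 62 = -1.60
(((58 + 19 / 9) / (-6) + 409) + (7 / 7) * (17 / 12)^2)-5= 171067 / 432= 395.99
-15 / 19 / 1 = -15 / 19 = -0.79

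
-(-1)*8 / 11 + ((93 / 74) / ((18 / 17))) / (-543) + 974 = 2584982627 / 2652012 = 974.73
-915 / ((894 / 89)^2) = -2415905 / 266412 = -9.07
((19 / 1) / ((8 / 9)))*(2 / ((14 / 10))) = 855 / 28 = 30.54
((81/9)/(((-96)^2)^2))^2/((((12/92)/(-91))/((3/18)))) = -2093/1603087953297408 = -0.00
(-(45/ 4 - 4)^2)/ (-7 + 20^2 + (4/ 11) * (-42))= -9251/ 66480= -0.14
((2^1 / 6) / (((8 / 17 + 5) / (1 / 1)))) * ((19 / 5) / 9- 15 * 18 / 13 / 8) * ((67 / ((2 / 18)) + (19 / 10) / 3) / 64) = -1.25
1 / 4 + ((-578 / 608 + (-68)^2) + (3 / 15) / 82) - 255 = 272232567 / 62320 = 4368.30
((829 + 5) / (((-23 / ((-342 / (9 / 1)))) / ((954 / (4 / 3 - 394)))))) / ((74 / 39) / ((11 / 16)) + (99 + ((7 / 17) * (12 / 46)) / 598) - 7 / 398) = -159350269282776 / 4842939567155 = -32.90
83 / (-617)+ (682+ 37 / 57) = 24003356 / 35169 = 682.51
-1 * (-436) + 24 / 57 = 8292 / 19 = 436.42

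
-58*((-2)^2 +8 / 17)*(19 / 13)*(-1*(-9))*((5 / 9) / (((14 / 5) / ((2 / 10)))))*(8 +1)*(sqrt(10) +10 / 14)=-1884420*sqrt(10) / 1547- 9422100 / 10829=-4722.09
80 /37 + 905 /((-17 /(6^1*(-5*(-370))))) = -371682140 /629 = -590909.60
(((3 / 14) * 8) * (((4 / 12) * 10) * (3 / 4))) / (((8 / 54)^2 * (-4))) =-48.82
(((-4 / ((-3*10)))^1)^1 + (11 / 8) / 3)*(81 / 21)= 639 / 280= 2.28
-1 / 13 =-0.08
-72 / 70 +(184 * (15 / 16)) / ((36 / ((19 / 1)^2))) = 1452161 / 840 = 1728.76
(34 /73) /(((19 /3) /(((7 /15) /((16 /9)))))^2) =67473 /84329600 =0.00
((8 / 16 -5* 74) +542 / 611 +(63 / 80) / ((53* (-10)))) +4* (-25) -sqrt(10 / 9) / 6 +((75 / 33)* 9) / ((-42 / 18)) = -952275481961 / 1994792800 -sqrt(10) / 18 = -477.56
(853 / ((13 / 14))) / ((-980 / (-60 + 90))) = -2559 / 91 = -28.12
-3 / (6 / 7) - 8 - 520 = -1063 / 2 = -531.50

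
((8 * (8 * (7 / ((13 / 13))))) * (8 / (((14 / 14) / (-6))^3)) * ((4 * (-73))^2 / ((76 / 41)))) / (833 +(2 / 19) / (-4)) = -150348398592 / 3517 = -42749047.08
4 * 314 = 1256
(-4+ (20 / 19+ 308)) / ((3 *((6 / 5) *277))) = 1610 / 5263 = 0.31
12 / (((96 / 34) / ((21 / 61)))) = 357 / 244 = 1.46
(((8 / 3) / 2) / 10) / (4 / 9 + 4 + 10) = 3 / 325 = 0.01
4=4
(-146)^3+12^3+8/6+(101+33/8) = -74647237/24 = -3110301.54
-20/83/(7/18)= -360/581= -0.62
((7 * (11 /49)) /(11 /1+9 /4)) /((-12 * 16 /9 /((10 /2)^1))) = -165 /5936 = -0.03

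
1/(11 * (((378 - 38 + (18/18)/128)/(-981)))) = -41856/159577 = -0.26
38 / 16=2.38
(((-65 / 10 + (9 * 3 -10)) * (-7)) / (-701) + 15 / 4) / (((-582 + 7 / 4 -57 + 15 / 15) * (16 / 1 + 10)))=-10809 / 46385170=-0.00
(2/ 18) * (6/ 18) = 0.04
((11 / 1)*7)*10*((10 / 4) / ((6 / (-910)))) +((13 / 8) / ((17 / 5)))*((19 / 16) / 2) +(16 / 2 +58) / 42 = -26682486449 / 91392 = -291956.48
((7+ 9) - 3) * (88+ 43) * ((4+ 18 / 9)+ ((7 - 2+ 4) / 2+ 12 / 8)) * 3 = 61308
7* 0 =0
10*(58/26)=290/13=22.31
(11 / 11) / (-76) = -1 / 76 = -0.01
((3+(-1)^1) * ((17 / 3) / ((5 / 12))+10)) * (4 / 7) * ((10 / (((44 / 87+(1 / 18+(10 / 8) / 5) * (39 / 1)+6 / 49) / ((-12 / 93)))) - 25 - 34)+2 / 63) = -1553099764144 / 974810655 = -1593.23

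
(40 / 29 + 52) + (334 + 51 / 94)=1057475 / 2726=387.92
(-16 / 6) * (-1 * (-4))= -32 / 3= -10.67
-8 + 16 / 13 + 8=16 / 13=1.23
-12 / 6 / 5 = -2 / 5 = -0.40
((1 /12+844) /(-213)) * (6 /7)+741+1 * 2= 315071 /426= 739.60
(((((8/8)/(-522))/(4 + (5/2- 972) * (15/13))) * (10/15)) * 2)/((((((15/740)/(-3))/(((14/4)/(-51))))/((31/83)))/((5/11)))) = 4175080/1056613323249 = 0.00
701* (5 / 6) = 3505 / 6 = 584.17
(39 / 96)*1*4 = 1.62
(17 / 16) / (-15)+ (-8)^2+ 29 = 22303 / 240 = 92.93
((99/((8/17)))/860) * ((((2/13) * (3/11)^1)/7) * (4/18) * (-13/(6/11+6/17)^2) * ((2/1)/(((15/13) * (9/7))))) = -7728149/1092268800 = -0.01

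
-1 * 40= -40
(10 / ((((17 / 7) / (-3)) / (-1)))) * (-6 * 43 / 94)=-27090 / 799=-33.90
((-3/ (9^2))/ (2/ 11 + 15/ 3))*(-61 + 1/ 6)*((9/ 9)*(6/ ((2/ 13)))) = 16.96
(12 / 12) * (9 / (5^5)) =9 / 3125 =0.00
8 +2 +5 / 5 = 11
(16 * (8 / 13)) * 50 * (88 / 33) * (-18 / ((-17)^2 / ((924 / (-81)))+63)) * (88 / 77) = -36044800 / 50271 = -717.01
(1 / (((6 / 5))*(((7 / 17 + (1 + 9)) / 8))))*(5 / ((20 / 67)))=10.73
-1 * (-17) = 17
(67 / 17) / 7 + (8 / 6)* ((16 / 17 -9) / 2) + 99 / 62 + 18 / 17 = -47675 / 22134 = -2.15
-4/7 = -0.57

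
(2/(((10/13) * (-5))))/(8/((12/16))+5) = -39/1175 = -0.03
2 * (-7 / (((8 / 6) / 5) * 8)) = -105 / 16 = -6.56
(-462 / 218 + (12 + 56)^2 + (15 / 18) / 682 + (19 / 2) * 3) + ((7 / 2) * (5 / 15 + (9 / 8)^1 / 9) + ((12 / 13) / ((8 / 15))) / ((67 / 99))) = 2410993894765 / 517987184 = 4654.54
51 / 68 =3 / 4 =0.75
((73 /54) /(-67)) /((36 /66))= -803 /21708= -0.04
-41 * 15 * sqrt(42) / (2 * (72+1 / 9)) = -5535 * sqrt(42) / 1298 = -27.64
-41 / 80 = -0.51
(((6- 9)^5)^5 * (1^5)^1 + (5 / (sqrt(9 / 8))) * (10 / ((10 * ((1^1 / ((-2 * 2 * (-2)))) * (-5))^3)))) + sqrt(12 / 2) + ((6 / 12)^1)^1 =-1694577218885 / 2- 1024 * sqrt(2) / 75 + sqrt(6) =-847288609459.36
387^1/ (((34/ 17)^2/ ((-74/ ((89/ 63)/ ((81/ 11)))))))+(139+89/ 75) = -37178.43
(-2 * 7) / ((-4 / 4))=14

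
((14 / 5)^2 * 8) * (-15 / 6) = -156.80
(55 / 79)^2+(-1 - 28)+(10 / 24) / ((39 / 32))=-20572148 / 730197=-28.17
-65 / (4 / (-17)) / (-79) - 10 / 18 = -11525 / 2844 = -4.05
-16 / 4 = -4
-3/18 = -1/6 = -0.17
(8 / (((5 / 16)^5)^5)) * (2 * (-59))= -1196662166615448555012887825874944 / 298023223876953125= -4015331929667073.87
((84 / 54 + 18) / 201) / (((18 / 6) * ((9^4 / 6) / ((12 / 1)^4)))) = 90112 / 146529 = 0.61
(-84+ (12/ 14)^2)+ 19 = -3149/ 49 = -64.27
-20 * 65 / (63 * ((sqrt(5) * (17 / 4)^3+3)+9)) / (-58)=-10649600 / 73139694789+204380800 * sqrt(5) / 219419084367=0.00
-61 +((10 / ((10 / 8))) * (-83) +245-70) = -550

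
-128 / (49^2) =-128 / 2401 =-0.05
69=69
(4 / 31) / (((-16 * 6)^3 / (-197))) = 197 / 6856704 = 0.00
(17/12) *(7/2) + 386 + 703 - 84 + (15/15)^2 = 24263/24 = 1010.96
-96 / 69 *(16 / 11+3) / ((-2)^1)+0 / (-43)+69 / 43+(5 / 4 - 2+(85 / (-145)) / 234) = 583358441 / 147649788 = 3.95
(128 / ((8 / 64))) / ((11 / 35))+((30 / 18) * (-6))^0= 35851 / 11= 3259.18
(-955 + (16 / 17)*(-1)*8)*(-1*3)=49089 / 17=2887.59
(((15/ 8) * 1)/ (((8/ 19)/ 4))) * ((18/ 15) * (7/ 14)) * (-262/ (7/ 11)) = -246411/ 56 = -4400.20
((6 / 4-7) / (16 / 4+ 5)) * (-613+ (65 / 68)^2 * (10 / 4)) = 20708963 / 55488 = 373.22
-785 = -785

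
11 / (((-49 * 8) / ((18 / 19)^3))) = -8019 / 336091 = -0.02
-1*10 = -10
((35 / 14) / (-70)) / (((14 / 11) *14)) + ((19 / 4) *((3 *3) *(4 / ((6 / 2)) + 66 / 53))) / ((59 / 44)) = 1410765763 / 17160976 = 82.21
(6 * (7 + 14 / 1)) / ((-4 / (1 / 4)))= -63 / 8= -7.88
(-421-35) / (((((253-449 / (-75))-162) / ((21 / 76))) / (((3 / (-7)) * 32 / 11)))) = 64800 / 40007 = 1.62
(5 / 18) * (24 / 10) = 2 / 3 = 0.67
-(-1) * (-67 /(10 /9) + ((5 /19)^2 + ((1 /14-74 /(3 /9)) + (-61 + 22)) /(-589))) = -23417963 /391685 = -59.79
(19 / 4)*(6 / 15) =19 / 10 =1.90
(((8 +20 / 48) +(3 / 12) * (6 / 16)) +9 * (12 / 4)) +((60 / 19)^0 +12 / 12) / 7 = 24055 / 672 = 35.80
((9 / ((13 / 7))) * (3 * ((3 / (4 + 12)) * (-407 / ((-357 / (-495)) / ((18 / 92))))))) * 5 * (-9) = 2203019775 / 162656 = 13544.04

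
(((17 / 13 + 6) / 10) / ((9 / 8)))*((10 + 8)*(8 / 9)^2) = 9728 / 1053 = 9.24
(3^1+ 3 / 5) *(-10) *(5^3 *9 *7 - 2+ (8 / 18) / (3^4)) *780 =-5968997840 / 27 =-221073994.07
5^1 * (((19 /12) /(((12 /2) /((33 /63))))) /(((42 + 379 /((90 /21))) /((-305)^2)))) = 486055625 /986076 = 492.92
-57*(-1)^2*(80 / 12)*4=-1520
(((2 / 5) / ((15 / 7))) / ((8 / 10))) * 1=7 / 30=0.23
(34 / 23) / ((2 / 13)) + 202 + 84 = 6799 / 23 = 295.61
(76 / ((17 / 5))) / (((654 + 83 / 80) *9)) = 30400 / 8017659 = 0.00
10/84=5/42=0.12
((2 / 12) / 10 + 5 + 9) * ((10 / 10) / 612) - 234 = -8591639 / 36720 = -233.98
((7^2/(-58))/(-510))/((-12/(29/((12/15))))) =-49/9792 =-0.01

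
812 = 812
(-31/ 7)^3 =-29791/ 343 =-86.85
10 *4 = 40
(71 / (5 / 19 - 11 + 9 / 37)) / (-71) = 703 / 7377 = 0.10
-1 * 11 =-11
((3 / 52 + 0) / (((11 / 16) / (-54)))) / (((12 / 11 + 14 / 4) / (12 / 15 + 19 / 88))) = -72414 / 72215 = -1.00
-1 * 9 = -9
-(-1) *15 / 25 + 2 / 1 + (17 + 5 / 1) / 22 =18 / 5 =3.60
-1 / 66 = -0.02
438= 438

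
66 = 66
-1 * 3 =-3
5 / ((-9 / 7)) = -35 / 9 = -3.89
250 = 250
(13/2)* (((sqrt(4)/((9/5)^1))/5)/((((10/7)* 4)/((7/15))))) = 637/5400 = 0.12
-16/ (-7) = 16/ 7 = 2.29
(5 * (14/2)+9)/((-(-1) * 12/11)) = 121/3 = 40.33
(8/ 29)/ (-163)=-8/ 4727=-0.00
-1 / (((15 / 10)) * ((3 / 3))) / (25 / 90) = -12 / 5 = -2.40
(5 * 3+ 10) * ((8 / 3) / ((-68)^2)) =25 / 1734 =0.01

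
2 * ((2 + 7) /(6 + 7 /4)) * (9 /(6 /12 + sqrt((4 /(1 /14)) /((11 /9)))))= -14256 /62155 + 15552 * sqrt(154) /62155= 2.88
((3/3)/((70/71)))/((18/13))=923/1260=0.73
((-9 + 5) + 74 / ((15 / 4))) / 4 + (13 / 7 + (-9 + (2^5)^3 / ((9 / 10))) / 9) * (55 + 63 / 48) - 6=5167742243 / 22680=227854.60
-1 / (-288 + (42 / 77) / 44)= 242 / 69693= 0.00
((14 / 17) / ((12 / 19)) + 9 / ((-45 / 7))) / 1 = -49 / 510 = -0.10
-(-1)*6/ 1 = 6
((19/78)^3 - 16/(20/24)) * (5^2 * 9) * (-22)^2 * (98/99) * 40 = -82728075.94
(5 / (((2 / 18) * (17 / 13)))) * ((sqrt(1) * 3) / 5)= 351 / 17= 20.65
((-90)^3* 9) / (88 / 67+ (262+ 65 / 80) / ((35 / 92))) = -820562400 / 86563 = -9479.37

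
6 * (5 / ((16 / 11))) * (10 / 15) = 55 / 4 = 13.75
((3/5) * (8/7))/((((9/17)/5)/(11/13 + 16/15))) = 12.39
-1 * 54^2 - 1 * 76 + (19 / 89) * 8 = -266136 / 89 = -2990.29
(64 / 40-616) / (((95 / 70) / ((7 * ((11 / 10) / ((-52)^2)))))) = -103488 / 80275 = -1.29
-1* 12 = -12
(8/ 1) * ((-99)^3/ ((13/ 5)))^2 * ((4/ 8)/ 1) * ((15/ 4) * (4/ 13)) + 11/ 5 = 7061101120531667/ 10985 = 642794822078.44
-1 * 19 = -19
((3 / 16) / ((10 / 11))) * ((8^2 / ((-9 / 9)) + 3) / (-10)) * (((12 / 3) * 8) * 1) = 2013 / 50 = 40.26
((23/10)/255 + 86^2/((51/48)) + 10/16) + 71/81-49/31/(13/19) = 772479663827/110986200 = 6960.14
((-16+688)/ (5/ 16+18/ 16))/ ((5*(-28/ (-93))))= 35712/ 115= 310.54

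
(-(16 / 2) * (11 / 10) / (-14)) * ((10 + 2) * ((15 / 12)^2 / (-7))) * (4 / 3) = -110 / 49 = -2.24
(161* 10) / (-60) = -161 / 6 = -26.83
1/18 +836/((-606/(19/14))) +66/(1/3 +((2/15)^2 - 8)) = -228768899/21901446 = -10.45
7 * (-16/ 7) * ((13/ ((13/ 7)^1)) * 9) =-1008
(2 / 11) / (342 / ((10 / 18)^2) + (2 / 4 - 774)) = 100 / 184019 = 0.00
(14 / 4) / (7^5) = 1 / 4802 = 0.00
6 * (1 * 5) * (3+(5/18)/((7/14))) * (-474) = -50560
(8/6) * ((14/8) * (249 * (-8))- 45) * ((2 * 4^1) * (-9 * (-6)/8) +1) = -258940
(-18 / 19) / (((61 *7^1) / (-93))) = 0.21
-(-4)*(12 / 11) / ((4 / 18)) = 216 / 11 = 19.64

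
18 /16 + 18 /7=207 /56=3.70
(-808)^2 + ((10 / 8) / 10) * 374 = 2611643 / 4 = 652910.75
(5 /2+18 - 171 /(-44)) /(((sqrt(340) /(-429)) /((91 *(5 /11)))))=-23468.41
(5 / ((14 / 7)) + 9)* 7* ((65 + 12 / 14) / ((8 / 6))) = 31809 / 8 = 3976.12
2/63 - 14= -880/63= -13.97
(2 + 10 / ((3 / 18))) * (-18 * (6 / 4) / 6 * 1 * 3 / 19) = -837 / 19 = -44.05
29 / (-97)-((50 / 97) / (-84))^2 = -4962757 / 16597476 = -0.30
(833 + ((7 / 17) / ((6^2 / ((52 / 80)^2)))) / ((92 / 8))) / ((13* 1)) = 2345062783 / 36597600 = 64.08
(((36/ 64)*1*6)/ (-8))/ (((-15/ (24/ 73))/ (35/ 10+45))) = 2619/ 5840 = 0.45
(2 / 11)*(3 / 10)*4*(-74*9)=-7992 / 55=-145.31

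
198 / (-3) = -66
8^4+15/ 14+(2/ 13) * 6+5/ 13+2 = 746269/ 182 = 4100.38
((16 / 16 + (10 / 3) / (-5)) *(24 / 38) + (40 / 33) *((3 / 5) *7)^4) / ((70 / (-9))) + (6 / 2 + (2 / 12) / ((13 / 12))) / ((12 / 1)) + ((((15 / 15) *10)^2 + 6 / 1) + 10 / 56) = 4130952521 / 71321250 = 57.92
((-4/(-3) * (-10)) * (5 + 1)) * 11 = -880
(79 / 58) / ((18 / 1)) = 79 / 1044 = 0.08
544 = 544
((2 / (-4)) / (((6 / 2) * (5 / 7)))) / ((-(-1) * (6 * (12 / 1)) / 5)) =-7 / 432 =-0.02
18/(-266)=-9/133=-0.07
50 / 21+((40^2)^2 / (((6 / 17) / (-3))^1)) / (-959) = 65286850 / 2877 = 22692.68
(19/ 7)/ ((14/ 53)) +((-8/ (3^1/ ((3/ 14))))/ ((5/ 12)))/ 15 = 24951/ 2450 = 10.18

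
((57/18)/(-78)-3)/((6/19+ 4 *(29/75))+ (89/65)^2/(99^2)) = -9569070225/5861939764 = -1.63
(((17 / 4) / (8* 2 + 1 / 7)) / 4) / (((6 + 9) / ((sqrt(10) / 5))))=119* sqrt(10) / 135600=0.00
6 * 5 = 30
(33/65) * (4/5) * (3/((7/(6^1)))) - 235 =-532249/2275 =-233.96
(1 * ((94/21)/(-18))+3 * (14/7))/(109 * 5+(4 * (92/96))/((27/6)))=1087/103166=0.01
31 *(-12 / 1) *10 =-3720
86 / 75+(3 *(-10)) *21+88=-40564 / 75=-540.85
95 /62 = 1.53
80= 80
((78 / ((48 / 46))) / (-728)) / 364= -23 / 81536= -0.00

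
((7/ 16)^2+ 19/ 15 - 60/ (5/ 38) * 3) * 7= -36732647/ 3840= -9565.79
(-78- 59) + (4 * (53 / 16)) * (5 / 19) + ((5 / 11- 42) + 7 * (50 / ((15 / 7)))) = -29407 / 2508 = -11.73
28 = 28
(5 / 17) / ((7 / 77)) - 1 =38 / 17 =2.24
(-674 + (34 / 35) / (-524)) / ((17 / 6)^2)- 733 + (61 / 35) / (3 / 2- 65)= -3928145413 / 4808093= -816.99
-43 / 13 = -3.31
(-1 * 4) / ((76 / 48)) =-2.53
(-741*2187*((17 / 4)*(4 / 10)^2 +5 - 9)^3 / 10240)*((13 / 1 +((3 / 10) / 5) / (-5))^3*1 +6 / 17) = 539345440148998193681139 / 42500000000000000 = 12690480.94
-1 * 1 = -1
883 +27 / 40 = 35347 / 40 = 883.68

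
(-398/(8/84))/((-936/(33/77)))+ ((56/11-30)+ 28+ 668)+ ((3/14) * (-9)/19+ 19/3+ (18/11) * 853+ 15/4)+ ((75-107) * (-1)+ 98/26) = 965209813/456456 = 2114.57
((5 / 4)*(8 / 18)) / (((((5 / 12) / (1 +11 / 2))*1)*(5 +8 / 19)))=494 / 309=1.60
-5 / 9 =-0.56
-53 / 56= -0.95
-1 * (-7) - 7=0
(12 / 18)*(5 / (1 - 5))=-5 / 6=-0.83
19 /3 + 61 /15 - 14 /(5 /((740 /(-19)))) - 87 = 3083 /95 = 32.45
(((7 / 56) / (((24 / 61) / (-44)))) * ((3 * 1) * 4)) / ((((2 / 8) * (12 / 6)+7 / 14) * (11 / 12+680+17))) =-2013 / 8375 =-0.24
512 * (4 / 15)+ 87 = 3353 / 15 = 223.53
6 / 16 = 3 / 8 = 0.38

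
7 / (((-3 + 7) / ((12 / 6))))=7 / 2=3.50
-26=-26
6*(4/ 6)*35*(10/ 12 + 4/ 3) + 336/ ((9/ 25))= 3710/ 3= 1236.67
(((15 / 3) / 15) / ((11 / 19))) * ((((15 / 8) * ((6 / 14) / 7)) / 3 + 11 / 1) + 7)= 44783 / 4312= 10.39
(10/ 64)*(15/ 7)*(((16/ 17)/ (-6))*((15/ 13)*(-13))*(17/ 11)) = 1.22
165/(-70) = -33/14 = -2.36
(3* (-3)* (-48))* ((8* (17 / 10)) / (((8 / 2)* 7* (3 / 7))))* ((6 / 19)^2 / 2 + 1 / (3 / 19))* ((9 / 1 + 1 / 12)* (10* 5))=512391560 / 361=1419367.20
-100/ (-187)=0.53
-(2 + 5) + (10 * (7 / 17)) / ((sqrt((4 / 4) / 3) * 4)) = -7 + 35 * sqrt(3) / 34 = -5.22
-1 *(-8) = 8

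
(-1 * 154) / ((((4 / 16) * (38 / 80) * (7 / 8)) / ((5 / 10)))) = -14080 / 19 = -741.05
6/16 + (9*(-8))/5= -561/40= -14.02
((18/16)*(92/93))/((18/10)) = 115/186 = 0.62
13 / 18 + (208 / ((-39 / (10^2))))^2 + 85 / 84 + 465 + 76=7979641 / 28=284987.18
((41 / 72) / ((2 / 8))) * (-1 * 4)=-82 / 9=-9.11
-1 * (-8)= 8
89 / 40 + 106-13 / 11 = 47099 / 440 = 107.04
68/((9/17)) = 1156/9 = 128.44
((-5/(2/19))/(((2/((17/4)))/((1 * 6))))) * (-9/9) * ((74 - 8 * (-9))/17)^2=44669.56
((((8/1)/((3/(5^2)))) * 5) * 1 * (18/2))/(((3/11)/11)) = 121000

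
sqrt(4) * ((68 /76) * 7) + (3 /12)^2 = 3827 /304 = 12.59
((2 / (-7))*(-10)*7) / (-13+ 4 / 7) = -140 / 87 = -1.61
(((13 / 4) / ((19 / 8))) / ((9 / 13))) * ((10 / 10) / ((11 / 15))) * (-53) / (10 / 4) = -35828 / 627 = -57.14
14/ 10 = 1.40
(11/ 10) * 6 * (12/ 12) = 33/ 5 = 6.60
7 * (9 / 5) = 63 / 5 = 12.60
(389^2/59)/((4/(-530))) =-40100065/118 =-339831.06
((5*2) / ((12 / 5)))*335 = 8375 / 6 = 1395.83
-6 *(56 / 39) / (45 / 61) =-6832 / 585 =-11.68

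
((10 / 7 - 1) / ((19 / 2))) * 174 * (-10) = -10440 / 133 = -78.50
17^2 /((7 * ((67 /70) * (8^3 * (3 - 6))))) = -1445 /51456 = -0.03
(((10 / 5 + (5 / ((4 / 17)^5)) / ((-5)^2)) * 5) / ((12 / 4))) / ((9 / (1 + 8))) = 476699 / 1024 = 465.53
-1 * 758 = -758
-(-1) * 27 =27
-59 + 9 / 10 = -581 / 10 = -58.10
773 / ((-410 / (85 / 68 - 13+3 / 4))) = 8503 / 410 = 20.74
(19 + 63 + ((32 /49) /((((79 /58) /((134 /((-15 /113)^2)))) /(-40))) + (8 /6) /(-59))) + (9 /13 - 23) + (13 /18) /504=-2804850882313769 /19239489360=-145786.14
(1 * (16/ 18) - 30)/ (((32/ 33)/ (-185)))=266585/ 48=5553.85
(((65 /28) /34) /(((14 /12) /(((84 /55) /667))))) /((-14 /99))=-1053 /1111222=-0.00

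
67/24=2.79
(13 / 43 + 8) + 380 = 16697 / 43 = 388.30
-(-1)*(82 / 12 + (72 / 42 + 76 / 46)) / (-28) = -9853 / 27048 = -0.36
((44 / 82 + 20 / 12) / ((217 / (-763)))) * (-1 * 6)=59078 / 1271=46.48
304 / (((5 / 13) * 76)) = 52 / 5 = 10.40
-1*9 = -9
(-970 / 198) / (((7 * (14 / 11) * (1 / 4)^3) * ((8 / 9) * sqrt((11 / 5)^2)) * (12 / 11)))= -16.50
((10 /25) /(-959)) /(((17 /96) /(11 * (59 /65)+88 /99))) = -0.03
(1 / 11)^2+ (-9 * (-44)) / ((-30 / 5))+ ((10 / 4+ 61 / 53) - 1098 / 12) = -153.84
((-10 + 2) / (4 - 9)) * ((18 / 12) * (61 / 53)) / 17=732 / 4505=0.16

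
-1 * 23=-23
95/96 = 0.99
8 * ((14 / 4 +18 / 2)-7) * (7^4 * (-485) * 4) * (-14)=2869291040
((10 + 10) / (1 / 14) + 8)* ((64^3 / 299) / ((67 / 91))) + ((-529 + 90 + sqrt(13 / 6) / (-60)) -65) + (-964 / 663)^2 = 342445.72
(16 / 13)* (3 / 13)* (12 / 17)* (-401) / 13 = -230976 / 37349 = -6.18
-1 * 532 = -532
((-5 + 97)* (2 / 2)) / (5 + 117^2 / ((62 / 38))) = 1426 / 130123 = 0.01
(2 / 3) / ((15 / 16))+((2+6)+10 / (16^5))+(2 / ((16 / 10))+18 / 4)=341180641 / 23592960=14.46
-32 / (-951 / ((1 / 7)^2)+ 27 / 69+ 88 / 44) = 368 / 535861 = 0.00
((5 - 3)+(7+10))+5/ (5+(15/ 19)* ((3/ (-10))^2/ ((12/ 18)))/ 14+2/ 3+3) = 5420377/ 276883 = 19.58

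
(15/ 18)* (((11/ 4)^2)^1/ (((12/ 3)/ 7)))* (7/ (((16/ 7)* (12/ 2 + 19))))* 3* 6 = 124509/ 5120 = 24.32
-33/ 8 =-4.12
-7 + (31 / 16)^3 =1119 / 4096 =0.27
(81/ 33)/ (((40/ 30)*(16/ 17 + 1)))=459/ 484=0.95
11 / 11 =1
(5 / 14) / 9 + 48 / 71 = 0.72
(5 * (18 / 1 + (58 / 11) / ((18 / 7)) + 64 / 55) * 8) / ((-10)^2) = 21002 / 2475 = 8.49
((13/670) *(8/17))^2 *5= 2704/6486605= 0.00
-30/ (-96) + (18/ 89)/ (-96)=0.31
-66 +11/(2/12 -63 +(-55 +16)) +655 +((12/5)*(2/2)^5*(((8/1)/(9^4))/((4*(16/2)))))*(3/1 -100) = 3934495888/6681285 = 588.88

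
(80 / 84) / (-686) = -10 / 7203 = -0.00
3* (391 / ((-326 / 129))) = -151317 / 326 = -464.16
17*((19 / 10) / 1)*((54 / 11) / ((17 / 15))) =1539 / 11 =139.91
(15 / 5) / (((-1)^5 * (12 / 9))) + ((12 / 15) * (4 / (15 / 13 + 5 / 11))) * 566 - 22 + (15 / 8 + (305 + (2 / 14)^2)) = 317529843 / 225400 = 1408.74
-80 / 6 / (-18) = 20 / 27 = 0.74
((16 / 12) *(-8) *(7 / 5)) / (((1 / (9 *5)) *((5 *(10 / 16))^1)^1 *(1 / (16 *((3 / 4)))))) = -64512 / 25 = -2580.48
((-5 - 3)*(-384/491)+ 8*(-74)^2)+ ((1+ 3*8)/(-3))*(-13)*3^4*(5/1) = 43055425/491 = 87689.26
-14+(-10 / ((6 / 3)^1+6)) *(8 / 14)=-103 / 7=-14.71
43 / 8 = 5.38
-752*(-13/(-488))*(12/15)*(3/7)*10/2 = -14664/427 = -34.34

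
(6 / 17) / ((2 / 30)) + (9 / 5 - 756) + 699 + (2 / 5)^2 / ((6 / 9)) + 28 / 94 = -986126 / 19975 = -49.37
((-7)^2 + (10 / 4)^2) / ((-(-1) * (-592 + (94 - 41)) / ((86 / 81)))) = -9503 / 87318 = -0.11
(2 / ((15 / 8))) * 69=368 / 5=73.60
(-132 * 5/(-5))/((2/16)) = 1056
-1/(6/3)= -1/2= -0.50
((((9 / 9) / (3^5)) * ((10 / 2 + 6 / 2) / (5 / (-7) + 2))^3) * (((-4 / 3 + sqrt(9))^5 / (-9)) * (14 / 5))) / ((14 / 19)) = -2085440000 / 387420489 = -5.38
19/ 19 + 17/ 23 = 40/ 23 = 1.74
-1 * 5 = -5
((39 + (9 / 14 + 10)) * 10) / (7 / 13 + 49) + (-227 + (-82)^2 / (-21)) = -7264679 / 13524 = -537.17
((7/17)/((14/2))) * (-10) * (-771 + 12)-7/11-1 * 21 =79444/187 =424.83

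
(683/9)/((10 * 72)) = 683/6480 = 0.11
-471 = -471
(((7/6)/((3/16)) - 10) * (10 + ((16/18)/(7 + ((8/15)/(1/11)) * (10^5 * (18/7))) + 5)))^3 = -113876971279431900983146446641144/625824926157246767886382209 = -181962.98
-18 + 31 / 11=-167 / 11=-15.18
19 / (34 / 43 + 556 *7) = 43 / 8810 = 0.00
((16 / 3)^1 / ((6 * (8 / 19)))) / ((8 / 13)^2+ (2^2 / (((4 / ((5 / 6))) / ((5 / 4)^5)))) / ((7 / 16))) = 2877056 / 8437971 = 0.34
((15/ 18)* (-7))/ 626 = -35/ 3756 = -0.01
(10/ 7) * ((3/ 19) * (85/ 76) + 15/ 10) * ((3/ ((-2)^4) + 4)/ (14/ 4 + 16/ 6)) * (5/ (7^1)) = 12165525/ 10471888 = 1.16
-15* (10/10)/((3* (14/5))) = -1.79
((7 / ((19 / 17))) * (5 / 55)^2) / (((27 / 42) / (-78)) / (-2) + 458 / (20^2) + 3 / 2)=0.02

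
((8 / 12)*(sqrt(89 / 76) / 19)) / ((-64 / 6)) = -sqrt(1691) / 11552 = -0.00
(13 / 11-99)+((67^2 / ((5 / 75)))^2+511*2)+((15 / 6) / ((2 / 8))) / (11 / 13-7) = 398992276985 / 88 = 4534003147.56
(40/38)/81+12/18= 1046/1539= 0.68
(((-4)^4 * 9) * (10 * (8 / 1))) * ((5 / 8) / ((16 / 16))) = 115200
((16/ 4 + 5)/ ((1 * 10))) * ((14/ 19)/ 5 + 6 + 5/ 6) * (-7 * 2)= -83559/ 950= -87.96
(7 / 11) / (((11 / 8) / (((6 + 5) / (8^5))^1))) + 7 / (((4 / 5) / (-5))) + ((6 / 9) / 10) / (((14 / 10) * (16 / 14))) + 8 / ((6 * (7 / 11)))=-39373165 / 946176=-41.61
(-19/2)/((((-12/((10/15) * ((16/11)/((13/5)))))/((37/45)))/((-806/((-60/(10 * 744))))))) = 21618656/891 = 24263.36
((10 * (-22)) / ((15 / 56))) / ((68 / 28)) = -17248 / 51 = -338.20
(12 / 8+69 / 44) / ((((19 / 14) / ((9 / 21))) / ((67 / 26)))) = 27135 / 10868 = 2.50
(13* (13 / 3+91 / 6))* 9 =4563 / 2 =2281.50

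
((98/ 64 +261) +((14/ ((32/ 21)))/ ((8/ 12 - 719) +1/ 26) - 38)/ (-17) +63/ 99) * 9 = 800826379821/ 335265568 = 2388.63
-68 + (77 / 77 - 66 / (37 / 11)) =-3205 / 37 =-86.62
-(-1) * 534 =534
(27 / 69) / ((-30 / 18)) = -0.23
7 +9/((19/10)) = 11.74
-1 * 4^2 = -16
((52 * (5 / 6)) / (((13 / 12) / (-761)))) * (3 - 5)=60880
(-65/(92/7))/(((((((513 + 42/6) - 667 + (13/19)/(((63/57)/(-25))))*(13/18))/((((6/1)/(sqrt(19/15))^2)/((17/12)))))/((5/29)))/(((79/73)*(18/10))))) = 634940775/13415295629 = 0.05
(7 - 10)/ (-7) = 3/ 7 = 0.43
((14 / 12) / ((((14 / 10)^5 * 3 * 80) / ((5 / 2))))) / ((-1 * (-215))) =625 / 59467968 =0.00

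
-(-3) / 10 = 3 / 10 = 0.30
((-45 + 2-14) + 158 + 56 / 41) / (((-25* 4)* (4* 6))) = -1399 / 32800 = -0.04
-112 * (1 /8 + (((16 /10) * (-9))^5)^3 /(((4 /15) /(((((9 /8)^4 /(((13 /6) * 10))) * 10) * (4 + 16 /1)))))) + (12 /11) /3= 257324269872741880803517413955338 /174560546875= 1474126166991259781498.19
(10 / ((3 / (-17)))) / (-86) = 85 / 129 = 0.66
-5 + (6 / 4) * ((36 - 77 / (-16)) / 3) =15.41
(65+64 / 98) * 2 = 6434 / 49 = 131.31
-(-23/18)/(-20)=-23/360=-0.06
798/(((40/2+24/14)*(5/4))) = 29.40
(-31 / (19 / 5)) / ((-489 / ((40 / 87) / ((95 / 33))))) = 13640 / 5119341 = 0.00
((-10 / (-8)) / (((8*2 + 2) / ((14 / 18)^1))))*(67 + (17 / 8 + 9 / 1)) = 21875 / 5184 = 4.22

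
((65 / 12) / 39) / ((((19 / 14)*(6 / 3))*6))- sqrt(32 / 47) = 35 / 4104- 4*sqrt(94) / 47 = -0.82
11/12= 0.92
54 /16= 27 /8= 3.38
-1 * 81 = -81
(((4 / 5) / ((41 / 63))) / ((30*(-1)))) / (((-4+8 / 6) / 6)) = 189 / 2050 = 0.09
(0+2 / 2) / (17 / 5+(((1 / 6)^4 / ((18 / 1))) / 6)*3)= 0.29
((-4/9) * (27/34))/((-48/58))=29/68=0.43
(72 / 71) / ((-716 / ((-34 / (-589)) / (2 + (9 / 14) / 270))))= -257040 / 6295390441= -0.00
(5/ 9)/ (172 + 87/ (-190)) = 950/ 293337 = 0.00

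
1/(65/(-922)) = -922/65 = -14.18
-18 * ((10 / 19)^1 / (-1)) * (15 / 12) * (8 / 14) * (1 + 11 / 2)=5850 / 133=43.98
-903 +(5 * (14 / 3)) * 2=-2569 / 3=-856.33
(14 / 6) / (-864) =-7 / 2592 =-0.00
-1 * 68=-68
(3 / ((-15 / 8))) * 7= -56 / 5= -11.20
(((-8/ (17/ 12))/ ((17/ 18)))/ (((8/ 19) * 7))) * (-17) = 4104/ 119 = 34.49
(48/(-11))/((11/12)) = -576/121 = -4.76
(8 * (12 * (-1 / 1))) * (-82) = 7872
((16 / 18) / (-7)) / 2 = -4 / 63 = -0.06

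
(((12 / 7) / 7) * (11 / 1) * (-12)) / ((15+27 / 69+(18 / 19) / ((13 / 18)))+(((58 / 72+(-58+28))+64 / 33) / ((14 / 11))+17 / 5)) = 3239533440 / 131442899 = 24.65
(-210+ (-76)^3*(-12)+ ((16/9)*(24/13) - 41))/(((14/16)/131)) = 30755971448/39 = 788614652.51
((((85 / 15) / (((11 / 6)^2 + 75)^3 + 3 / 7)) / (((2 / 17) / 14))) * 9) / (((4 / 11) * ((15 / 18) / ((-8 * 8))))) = -123122571264 / 46219875175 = -2.66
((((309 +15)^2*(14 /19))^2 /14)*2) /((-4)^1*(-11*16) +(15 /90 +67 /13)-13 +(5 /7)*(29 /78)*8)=56157719095296 /45889237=1223766.68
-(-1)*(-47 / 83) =-47 / 83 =-0.57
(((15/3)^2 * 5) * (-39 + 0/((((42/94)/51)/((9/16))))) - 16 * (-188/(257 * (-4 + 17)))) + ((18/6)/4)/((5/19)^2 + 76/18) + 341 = -844639171665/186334252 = -4532.92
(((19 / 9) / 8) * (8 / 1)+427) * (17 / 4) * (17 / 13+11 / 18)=14739323 / 4212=3499.36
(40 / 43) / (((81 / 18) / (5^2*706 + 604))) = 3773.44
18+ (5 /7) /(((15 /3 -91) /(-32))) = 5498 /301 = 18.27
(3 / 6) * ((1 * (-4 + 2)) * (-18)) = 18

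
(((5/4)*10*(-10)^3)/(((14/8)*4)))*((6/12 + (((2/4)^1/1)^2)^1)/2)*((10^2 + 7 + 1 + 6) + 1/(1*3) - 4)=-1034375/14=-73883.93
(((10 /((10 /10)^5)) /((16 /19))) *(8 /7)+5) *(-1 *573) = -74490 /7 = -10641.43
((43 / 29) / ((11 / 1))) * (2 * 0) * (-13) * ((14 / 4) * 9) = 0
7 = 7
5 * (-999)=-4995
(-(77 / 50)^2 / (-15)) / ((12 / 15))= 0.20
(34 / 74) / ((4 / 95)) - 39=-28.09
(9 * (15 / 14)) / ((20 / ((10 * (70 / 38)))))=675 / 76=8.88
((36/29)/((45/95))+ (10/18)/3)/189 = 0.01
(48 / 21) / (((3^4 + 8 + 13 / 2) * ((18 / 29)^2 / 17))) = 114376 / 108297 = 1.06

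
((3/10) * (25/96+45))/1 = 869/64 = 13.58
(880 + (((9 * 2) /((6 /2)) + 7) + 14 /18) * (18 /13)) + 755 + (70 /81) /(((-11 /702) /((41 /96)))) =16787861 /10296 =1630.52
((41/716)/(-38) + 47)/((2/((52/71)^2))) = 216106215/17144441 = 12.61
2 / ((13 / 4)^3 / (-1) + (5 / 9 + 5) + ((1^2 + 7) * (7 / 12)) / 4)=-1152 / 15901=-0.07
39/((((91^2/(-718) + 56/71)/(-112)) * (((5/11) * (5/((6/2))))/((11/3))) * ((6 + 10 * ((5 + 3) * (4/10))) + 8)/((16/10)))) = 68.44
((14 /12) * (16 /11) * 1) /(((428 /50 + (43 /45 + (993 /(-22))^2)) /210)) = 5544000 /31842467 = 0.17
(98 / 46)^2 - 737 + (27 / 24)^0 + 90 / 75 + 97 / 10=-3811769 / 5290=-720.56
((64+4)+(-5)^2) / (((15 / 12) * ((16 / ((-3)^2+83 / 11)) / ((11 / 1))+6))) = 12.22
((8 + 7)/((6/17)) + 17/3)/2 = 24.08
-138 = -138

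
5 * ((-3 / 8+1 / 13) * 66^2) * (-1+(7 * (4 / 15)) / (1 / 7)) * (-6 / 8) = 6110379 / 104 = 58753.64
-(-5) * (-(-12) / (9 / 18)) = 120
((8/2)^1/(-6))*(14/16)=-7/12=-0.58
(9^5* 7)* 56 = 23147208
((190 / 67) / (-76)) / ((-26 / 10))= 25 / 1742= 0.01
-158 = -158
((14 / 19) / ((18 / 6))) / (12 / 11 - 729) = -154 / 456399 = -0.00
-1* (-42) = 42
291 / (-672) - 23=-5249 / 224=-23.43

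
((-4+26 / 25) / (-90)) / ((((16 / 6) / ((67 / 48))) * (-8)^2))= 2479 / 9216000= 0.00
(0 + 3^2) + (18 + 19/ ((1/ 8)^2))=1243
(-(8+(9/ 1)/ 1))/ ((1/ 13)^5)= -6311981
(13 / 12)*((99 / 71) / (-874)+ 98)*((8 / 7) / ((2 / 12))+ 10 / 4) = 10356271679 / 10425072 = 993.40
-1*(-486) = 486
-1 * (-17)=17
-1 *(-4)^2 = -16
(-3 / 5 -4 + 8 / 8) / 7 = -18 / 35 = -0.51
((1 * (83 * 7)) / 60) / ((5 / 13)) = 7553 / 300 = 25.18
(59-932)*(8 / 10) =-3492 / 5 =-698.40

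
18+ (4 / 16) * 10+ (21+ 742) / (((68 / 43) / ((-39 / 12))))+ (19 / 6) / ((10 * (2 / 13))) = -6305717 / 4080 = -1545.52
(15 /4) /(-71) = -15 /284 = -0.05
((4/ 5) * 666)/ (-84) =-222/ 35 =-6.34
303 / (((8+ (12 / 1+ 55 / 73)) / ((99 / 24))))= 2409 / 40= 60.22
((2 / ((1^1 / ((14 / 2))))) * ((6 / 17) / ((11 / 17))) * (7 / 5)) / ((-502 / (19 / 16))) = -0.03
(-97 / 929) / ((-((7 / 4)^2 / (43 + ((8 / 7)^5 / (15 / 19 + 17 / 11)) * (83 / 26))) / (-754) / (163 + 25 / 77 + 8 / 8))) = -693211148377217952 / 3593540586559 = -192904.78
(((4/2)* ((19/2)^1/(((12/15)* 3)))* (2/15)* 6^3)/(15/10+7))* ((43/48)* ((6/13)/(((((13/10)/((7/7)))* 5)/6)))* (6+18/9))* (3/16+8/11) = 2367666/31603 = 74.92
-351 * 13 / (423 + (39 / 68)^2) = -781456 / 72499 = -10.78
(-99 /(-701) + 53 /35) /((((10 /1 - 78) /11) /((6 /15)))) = -0.11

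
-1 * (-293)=293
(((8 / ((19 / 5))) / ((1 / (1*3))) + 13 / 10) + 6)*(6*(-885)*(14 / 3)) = -6410586 / 19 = -337399.26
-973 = -973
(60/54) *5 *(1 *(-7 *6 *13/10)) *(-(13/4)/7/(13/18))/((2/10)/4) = 3900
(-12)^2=144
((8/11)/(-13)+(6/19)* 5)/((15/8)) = 0.81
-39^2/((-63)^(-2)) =-6036849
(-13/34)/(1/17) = -6.50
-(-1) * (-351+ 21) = -330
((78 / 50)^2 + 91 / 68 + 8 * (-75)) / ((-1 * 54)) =25339697 / 2295000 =11.04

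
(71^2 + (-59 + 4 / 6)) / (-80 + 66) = -7474 / 21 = -355.90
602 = 602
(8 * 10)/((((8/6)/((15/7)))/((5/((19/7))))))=4500/19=236.84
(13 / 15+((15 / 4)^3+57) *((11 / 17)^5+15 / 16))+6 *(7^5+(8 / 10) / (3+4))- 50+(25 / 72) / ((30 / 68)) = 138646568363908561 / 1373967221760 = 100909.66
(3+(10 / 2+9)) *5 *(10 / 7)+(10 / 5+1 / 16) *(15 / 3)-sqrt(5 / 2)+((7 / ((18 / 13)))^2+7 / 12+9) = 1513963 / 9072-sqrt(10) / 2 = 165.30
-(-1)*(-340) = -340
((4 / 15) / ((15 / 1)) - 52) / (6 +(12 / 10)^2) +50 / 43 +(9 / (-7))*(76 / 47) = -93580850 / 11841039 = -7.90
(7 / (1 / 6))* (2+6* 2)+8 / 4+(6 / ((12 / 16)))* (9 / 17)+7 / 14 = 594.74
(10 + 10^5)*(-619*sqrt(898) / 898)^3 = -11860018833295*sqrt(898) / 403202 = -881456468.88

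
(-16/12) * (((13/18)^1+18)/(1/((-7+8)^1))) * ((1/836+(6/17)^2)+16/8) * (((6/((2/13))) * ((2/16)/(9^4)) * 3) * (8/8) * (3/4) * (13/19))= -29250662129/481889808576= -0.06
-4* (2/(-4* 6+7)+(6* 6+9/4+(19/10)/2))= -13288/85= -156.33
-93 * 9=-837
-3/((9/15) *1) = -5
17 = 17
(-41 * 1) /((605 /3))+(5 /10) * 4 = 1087 /605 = 1.80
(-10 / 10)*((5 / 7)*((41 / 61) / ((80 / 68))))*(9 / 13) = -6273 / 22204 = -0.28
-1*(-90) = 90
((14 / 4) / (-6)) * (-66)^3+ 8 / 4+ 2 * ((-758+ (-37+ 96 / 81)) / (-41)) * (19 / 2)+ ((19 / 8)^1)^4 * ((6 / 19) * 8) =47654134387 / 283392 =168156.24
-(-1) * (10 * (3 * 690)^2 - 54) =42848946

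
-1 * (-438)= 438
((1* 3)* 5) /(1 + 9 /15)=75 /8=9.38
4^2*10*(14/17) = 2240/17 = 131.76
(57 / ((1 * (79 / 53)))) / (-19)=-159 / 79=-2.01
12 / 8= 3 / 2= 1.50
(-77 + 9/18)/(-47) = 153/94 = 1.63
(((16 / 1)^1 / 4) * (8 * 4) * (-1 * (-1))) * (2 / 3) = 256 / 3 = 85.33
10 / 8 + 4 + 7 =49 / 4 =12.25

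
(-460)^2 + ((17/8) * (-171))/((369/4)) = 17350877/82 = 211596.06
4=4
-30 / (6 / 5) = -25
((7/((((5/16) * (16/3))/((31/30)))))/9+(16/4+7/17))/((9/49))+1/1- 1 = 1834511/68850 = 26.65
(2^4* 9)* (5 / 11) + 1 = 731 / 11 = 66.45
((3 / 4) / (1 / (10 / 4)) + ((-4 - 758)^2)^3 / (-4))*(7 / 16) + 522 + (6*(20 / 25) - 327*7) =-13703385269542226163 / 640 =-21411539483659728.38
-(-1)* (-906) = -906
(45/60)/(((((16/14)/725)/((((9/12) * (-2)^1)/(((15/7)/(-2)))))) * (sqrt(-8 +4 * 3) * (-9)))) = -7105/192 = -37.01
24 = 24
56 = 56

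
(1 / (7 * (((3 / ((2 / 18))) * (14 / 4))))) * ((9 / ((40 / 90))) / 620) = 3 / 60760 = 0.00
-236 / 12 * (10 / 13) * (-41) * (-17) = -411230 / 39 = -10544.36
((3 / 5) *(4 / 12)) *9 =9 / 5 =1.80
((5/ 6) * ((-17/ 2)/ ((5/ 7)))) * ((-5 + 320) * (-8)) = 24990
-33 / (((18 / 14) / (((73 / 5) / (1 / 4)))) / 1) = -22484 / 15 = -1498.93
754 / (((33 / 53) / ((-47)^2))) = 88276058 / 33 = 2675032.06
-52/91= -4/7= -0.57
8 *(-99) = -792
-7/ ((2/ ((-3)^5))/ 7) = 11907/ 2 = 5953.50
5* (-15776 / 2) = -39440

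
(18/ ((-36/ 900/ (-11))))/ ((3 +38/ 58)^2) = 2081475/ 5618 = 370.50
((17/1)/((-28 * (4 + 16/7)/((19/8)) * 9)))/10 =-323/126720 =-0.00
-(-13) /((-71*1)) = -13 /71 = -0.18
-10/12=-5/6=-0.83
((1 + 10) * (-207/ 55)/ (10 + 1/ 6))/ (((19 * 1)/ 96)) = -119232/ 5795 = -20.57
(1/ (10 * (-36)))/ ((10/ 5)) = -1/ 720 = -0.00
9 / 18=1 / 2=0.50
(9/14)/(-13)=-9/182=-0.05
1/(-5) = -1/5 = -0.20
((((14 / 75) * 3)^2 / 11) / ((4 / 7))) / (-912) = -0.00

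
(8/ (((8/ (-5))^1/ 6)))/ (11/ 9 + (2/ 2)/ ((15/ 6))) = -1350/ 73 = -18.49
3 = 3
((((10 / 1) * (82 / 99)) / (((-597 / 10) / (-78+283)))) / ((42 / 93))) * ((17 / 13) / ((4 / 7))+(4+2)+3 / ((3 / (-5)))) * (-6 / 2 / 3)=123763625 / 597597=207.10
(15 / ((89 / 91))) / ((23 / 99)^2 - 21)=-13378365 / 18270988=-0.73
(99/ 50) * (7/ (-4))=-693/ 200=-3.46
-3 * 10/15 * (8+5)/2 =-13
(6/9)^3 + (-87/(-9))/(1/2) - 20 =-10/27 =-0.37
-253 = -253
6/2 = 3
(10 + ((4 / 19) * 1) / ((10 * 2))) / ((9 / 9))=951 / 95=10.01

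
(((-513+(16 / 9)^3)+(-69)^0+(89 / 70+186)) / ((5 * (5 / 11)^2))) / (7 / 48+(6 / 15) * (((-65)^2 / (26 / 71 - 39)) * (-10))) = -3326010992392 / 4711639235625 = -0.71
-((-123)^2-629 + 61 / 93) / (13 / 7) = -9439927 / 1209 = -7808.05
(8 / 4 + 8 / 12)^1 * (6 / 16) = 1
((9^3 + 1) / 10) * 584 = 42632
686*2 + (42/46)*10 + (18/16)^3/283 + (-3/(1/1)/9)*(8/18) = 124261813349/89980416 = 1380.99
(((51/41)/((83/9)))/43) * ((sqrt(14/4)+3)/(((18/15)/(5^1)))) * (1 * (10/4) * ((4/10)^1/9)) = 425 * sqrt(14)/585316+1275/292658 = 0.01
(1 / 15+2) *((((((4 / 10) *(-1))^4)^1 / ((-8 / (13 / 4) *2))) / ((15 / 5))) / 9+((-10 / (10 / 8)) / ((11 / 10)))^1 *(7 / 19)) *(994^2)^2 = -286002780388955457548 / 52903125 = -5406160418481.05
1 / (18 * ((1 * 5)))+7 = 631 / 90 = 7.01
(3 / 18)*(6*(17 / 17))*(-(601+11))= -612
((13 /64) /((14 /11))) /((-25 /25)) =-0.16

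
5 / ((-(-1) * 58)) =5 / 58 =0.09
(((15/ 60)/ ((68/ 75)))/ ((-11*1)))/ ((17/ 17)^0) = -75/ 2992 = -0.03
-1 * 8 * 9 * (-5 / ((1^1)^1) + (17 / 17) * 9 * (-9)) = 6192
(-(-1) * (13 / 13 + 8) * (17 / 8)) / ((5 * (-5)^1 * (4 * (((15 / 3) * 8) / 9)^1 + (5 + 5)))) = -1377 / 50000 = -0.03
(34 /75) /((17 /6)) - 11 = -271 /25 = -10.84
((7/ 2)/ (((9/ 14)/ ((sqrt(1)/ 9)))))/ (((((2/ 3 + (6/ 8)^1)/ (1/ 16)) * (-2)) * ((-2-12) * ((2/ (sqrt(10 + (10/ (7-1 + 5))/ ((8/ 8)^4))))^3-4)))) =-1750/ 7321373-385 * sqrt(330)/ 527138856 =-0.00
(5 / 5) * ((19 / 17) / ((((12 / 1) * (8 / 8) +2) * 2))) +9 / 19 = 4645 / 9044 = 0.51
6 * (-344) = -2064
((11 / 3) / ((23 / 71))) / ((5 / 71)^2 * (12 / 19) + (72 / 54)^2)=224410197 / 35308772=6.36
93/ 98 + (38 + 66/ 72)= 23441/ 588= 39.87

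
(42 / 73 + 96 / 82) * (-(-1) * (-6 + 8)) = 10452 / 2993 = 3.49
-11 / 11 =-1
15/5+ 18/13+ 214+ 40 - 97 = 2098/13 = 161.38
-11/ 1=-11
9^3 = 729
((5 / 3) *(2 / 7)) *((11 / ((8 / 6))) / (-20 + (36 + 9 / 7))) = 5 / 22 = 0.23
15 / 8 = 1.88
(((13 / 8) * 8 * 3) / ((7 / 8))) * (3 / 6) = 156 / 7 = 22.29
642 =642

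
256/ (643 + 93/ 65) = 520/ 1309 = 0.40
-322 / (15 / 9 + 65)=-4.83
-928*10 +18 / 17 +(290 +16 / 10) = -763924 / 85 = -8987.34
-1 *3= -3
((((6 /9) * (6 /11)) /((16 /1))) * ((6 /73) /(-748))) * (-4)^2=-6 /150161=-0.00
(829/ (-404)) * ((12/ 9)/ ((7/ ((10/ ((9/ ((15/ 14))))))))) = -20725/ 44541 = -0.47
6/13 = 0.46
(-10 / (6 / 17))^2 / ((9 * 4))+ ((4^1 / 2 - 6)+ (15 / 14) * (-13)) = 9913 / 2268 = 4.37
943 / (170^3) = 943 / 4913000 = 0.00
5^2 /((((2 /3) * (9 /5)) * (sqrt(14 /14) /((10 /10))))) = 125 /6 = 20.83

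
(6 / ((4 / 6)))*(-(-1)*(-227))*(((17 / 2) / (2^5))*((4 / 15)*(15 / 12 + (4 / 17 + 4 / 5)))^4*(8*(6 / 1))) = -27579645378369 / 7676562500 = -3592.71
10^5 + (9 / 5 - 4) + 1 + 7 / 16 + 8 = 8000579 / 80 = 100007.24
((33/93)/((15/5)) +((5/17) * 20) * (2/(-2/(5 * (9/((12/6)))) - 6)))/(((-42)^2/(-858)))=56181983/63679518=0.88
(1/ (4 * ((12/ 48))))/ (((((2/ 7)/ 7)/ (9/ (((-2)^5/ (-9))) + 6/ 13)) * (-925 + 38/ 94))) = -409605/ 5165056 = -0.08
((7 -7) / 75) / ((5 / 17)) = 0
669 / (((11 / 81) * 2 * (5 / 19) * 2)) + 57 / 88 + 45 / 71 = 4681.24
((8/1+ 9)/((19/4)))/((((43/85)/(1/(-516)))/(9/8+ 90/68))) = -9435/281048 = -0.03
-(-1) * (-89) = -89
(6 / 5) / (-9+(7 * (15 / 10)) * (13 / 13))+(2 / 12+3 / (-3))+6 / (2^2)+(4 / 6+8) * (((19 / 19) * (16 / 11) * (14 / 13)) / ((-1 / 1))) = -666 / 55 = -12.11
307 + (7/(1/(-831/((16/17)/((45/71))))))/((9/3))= -1134583/1136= -998.75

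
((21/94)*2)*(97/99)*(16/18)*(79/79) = 5432/13959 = 0.39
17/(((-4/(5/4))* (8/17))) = -1445/128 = -11.29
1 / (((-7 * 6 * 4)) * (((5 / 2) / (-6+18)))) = -1 / 35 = -0.03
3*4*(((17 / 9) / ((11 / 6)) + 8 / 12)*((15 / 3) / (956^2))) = 70 / 628331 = 0.00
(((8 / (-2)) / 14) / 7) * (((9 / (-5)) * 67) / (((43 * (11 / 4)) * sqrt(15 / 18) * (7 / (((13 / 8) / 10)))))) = 7839 * sqrt(30) / 40559750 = 0.00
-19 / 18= -1.06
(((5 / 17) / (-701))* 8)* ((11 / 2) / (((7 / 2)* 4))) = -110 / 83419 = -0.00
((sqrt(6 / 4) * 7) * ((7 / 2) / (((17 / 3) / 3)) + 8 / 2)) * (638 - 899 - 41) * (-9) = 1893087 * sqrt(6) / 34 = 136385.21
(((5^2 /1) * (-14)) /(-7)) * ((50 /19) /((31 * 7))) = 2500 /4123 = 0.61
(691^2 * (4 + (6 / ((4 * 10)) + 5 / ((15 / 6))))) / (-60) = -19576721 / 400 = -48941.80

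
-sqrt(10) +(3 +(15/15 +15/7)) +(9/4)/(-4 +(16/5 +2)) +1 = 505/56 - sqrt(10) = 5.86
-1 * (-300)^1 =300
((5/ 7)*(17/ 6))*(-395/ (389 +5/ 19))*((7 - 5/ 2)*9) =-17223975/ 207088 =-83.17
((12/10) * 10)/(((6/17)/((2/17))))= 4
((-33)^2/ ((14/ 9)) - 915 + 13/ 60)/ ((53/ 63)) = -270537/ 1060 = -255.22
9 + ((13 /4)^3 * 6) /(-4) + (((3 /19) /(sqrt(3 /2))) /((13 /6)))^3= -5439 /128 + 1296 * sqrt(6) /15069223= -42.49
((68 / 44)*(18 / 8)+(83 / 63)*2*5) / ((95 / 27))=4.73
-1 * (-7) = 7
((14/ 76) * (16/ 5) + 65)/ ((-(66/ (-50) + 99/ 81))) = 670.80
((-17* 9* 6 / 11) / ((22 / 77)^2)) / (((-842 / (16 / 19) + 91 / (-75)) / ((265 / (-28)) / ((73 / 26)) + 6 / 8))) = -117354825 / 43847669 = -2.68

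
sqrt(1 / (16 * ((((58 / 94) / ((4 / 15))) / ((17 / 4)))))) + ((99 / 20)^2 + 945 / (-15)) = -15399 / 400 + sqrt(347565) / 1740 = -38.16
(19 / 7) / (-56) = -19 / 392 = -0.05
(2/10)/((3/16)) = 16/15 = 1.07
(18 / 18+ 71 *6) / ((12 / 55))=23485 / 12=1957.08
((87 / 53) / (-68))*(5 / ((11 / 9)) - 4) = -0.00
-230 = -230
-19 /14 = -1.36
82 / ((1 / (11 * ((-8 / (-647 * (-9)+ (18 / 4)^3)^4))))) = -29556736 / 5010971651611760961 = -0.00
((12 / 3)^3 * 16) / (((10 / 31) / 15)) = 47616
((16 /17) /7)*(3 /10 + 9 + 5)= 1144 /595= 1.92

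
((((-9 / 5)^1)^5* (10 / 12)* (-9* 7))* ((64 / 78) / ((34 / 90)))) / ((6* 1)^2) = 1653372 / 27625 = 59.85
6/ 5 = 1.20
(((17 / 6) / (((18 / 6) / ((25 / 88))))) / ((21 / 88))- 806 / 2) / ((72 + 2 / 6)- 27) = -151909 / 17136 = -8.86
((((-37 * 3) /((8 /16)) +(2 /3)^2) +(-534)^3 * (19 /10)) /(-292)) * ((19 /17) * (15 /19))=6509688731 /7446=874253.12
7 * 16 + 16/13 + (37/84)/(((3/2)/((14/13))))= 13285/117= 113.55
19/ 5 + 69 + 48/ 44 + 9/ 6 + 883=105423/ 110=958.39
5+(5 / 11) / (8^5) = 1802245 / 360448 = 5.00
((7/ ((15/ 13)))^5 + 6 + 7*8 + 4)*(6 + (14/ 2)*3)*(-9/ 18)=-6290440201/ 56250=-111830.05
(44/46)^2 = 484/529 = 0.91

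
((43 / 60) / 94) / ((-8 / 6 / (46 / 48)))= -989 / 180480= -0.01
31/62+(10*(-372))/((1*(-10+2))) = 931/2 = 465.50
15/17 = 0.88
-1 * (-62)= 62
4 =4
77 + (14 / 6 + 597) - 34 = 1927 / 3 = 642.33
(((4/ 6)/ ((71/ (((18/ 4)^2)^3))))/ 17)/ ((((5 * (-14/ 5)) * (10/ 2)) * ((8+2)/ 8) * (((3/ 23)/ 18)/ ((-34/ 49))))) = 12223143/ 2435300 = 5.02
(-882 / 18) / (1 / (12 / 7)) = -84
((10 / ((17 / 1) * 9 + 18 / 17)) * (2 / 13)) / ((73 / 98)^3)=320005280 / 13244861799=0.02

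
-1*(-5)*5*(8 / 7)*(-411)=-82200 / 7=-11742.86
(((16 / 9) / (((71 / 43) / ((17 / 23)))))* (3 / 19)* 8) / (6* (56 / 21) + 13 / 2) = 187136 / 4188645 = 0.04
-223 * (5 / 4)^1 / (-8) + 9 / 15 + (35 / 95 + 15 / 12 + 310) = 1055069 / 3040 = 347.06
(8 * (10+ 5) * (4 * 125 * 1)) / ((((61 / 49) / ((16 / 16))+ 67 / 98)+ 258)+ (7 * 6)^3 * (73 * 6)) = 56000 / 30287417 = 0.00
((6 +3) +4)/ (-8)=-13/ 8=-1.62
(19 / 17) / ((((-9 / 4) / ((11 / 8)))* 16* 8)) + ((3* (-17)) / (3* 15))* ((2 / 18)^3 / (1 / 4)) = -549871 / 47589120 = -0.01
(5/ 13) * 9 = 45/ 13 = 3.46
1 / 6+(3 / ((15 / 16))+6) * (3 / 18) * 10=31 / 2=15.50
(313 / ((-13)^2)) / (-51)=-313 / 8619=-0.04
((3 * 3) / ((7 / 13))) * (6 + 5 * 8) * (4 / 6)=3588 / 7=512.57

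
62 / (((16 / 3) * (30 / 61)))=1891 / 80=23.64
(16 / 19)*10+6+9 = 445 / 19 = 23.42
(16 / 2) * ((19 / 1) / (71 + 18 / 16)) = 1216 / 577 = 2.11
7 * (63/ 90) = 49/ 10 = 4.90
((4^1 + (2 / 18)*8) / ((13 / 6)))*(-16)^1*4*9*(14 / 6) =-3032.62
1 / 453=0.00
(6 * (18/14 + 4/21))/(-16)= -31/56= -0.55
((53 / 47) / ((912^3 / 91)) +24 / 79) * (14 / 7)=855645376601 / 1408249055232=0.61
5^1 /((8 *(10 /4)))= 1 /4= 0.25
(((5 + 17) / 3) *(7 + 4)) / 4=121 / 6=20.17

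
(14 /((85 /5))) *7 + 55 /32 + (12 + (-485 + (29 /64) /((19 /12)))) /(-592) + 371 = 1160396465 /3059456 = 379.28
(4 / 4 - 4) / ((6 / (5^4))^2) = -390625 / 12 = -32552.08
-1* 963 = -963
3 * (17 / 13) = 51 / 13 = 3.92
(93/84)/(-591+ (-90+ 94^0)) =-31/19040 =-0.00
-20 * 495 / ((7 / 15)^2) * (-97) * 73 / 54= 5961045.92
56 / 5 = 11.20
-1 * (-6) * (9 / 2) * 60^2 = 97200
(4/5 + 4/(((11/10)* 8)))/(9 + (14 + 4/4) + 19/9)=621/12925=0.05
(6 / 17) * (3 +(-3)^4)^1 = 504 / 17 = 29.65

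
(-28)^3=-21952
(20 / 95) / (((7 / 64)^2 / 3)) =49152 / 931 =52.79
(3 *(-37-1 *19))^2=28224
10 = 10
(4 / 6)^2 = 4 / 9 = 0.44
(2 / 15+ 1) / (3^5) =17 / 3645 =0.00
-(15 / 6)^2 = -25 / 4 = -6.25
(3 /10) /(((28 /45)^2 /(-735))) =-18225 /32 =-569.53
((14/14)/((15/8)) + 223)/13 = 17.19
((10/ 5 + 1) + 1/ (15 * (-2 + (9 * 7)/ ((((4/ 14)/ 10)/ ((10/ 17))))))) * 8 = 990737/ 41280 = 24.00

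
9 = 9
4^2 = 16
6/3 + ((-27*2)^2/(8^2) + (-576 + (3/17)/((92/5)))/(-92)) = 3872261/71944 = 53.82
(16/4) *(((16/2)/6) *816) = 4352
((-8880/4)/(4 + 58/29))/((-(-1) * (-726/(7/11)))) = 1295/3993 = 0.32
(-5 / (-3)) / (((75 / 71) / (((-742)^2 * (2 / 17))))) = 78180088 / 765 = 102196.19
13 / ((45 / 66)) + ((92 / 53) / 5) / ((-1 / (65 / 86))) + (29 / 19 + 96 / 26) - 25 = -8250382 / 8443695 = -0.98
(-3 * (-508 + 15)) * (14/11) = 20706/11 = 1882.36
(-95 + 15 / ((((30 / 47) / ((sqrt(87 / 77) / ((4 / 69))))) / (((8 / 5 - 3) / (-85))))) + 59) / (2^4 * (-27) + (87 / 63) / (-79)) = 59724 / 716717 - 5380137 * sqrt(6699) / 26805215800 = 0.07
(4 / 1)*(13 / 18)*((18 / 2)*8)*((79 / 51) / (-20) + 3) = 155012 / 255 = 607.89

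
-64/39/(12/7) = -112/117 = -0.96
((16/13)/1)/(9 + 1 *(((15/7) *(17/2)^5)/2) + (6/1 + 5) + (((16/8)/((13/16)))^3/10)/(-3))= 0.00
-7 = -7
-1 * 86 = -86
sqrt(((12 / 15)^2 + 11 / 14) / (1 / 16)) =2* sqrt(6986) / 35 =4.78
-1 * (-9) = 9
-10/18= -0.56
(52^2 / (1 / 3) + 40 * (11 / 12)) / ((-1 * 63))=-24446 / 189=-129.34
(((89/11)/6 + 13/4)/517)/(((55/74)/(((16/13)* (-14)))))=-2515408/12198615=-0.21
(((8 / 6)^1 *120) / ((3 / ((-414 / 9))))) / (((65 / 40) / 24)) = -471040 / 13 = -36233.85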